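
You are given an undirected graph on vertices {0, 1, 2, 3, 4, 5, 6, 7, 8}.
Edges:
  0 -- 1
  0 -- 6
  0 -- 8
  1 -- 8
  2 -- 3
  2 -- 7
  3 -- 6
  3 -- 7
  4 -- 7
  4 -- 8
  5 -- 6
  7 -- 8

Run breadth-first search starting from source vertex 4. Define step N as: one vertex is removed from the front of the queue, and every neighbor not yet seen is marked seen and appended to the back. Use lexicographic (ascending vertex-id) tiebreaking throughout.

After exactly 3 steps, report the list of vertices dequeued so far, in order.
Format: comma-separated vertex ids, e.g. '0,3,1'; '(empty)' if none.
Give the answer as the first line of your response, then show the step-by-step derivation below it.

4,7,8

step 1: dequeue 4; queue=[7,8]; order=4
step 2: dequeue 7; queue=[8,2,3]; order=4,7
step 3: dequeue 8; queue=[2,3,0,1]; order=4,7,8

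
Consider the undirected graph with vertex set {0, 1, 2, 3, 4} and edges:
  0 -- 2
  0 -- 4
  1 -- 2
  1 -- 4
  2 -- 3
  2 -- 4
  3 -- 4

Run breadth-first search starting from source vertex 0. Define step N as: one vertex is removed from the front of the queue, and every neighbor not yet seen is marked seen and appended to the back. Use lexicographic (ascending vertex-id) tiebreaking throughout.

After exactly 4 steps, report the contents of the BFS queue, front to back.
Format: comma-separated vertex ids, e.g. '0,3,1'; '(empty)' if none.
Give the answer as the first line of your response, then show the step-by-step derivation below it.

3

step 1: dequeue 0; queue=[2,4]; order=0
step 2: dequeue 2; queue=[4,1,3]; order=0,2
step 3: dequeue 4; queue=[1,3]; order=0,2,4
step 4: dequeue 1; queue=[3]; order=0,2,4,1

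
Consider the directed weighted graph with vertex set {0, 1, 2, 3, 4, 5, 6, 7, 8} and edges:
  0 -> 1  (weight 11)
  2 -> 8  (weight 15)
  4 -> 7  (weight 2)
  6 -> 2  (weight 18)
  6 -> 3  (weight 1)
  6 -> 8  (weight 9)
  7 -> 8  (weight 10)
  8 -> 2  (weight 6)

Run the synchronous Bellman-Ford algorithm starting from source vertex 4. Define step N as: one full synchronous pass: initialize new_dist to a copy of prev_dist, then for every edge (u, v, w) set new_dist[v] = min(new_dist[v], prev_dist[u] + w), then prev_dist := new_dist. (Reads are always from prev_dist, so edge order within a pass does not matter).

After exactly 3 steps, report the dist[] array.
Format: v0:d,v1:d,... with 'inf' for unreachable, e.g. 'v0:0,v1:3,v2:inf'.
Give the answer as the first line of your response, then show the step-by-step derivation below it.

v0:inf,v1:inf,v2:18,v3:inf,v4:0,v5:inf,v6:inf,v7:2,v8:12

step 1: dist = v0:inf,v1:inf,v2:inf,v3:inf,v4:0,v5:inf,v6:inf,v7:2,v8:inf
step 2: dist = v0:inf,v1:inf,v2:inf,v3:inf,v4:0,v5:inf,v6:inf,v7:2,v8:12
step 3: dist = v0:inf,v1:inf,v2:18,v3:inf,v4:0,v5:inf,v6:inf,v7:2,v8:12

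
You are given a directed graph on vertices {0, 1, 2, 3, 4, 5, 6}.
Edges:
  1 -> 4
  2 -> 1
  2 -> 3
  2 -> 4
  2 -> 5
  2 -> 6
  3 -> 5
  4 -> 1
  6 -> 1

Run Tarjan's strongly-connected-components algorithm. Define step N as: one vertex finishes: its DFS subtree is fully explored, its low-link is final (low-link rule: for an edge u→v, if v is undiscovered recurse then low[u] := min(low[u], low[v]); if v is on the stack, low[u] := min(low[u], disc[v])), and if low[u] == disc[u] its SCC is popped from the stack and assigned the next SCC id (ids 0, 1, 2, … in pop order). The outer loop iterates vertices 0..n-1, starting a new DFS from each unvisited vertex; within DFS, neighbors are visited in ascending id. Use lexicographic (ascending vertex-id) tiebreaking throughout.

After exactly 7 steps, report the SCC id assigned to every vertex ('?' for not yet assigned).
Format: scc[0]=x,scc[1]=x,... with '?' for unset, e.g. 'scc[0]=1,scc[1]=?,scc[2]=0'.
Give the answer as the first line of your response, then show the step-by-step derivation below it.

scc[0]=0,scc[1]=1,scc[2]=5,scc[3]=3,scc[4]=1,scc[5]=2,scc[6]=4

step 1: low=(low[0]=0,low[1]=?,low[2]=?,low[3]=?,low[4]=?,low[5]=?,low[6]=?); scc=(scc[0]=0,scc[1]=?,scc[2]=?,scc[3]=?,scc[4]=?,scc[5]=?,scc[6]=?)
step 2: low=(low[0]=0,low[1]=1,low[2]=?,low[3]=?,low[4]=1,low[5]=?,low[6]=?); scc=(scc[0]=0,scc[1]=?,scc[2]=?,scc[3]=?,scc[4]=?,scc[5]=?,scc[6]=?)
step 3: low=(low[0]=0,low[1]=1,low[2]=?,low[3]=?,low[4]=1,low[5]=?,low[6]=?); scc=(scc[0]=0,scc[1]=1,scc[2]=?,scc[3]=?,scc[4]=1,scc[5]=?,scc[6]=?)
step 4: low=(low[0]=0,low[1]=1,low[2]=3,low[3]=4,low[4]=1,low[5]=5,low[6]=?); scc=(scc[0]=0,scc[1]=1,scc[2]=?,scc[3]=?,scc[4]=1,scc[5]=2,scc[6]=?)
step 5: low=(low[0]=0,low[1]=1,low[2]=3,low[3]=4,low[4]=1,low[5]=5,low[6]=?); scc=(scc[0]=0,scc[1]=1,scc[2]=?,scc[3]=3,scc[4]=1,scc[5]=2,scc[6]=?)
step 6: low=(low[0]=0,low[1]=1,low[2]=3,low[3]=4,low[4]=1,low[5]=5,low[6]=6); scc=(scc[0]=0,scc[1]=1,scc[2]=?,scc[3]=3,scc[4]=1,scc[5]=2,scc[6]=4)
step 7: low=(low[0]=0,low[1]=1,low[2]=3,low[3]=4,low[4]=1,low[5]=5,low[6]=6); scc=(scc[0]=0,scc[1]=1,scc[2]=5,scc[3]=3,scc[4]=1,scc[5]=2,scc[6]=4)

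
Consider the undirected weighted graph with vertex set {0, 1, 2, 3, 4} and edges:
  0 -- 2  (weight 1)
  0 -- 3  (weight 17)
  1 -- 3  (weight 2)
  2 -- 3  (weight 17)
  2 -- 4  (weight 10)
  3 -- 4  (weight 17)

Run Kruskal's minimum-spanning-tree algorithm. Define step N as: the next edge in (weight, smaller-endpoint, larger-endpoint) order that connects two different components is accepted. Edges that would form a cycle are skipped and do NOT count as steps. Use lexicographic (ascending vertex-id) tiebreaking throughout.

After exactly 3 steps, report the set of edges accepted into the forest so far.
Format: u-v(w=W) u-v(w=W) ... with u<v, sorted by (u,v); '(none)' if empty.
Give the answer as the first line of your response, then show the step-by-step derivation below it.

0-2(w=1) 1-3(w=2) 2-4(w=10)

step 1: add edge 0-2 (w=1); MST = {0-2(w=1)}
step 2: add edge 1-3 (w=2); MST = {0-2(w=1) 1-3(w=2)}
step 3: add edge 2-4 (w=10); MST = {0-2(w=1) 1-3(w=2) 2-4(w=10)}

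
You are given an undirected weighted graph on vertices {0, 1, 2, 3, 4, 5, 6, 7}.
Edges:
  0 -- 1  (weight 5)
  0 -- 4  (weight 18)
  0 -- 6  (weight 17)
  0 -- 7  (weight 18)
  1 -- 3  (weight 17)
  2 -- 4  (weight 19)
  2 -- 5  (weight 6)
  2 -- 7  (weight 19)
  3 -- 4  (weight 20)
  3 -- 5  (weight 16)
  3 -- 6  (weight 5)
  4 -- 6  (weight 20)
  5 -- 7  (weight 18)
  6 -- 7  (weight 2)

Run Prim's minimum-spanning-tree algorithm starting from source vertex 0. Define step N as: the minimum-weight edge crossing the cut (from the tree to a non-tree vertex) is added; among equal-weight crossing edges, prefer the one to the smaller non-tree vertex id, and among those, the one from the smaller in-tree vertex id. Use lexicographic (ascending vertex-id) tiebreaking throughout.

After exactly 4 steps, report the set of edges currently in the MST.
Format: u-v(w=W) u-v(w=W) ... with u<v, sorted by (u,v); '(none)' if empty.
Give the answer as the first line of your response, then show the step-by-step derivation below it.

0-1(w=5) 1-3(w=17) 3-6(w=5) 6-7(w=2)

step 1: add edge 0-1 (w=5); MST = {0-1(w=5)}
step 2: add edge 1-3 (w=17); MST = {0-1(w=5) 1-3(w=17)}
step 3: add edge 3-6 (w=5); MST = {0-1(w=5) 1-3(w=17) 3-6(w=5)}
step 4: add edge 6-7 (w=2); MST = {0-1(w=5) 1-3(w=17) 3-6(w=5) 6-7(w=2)}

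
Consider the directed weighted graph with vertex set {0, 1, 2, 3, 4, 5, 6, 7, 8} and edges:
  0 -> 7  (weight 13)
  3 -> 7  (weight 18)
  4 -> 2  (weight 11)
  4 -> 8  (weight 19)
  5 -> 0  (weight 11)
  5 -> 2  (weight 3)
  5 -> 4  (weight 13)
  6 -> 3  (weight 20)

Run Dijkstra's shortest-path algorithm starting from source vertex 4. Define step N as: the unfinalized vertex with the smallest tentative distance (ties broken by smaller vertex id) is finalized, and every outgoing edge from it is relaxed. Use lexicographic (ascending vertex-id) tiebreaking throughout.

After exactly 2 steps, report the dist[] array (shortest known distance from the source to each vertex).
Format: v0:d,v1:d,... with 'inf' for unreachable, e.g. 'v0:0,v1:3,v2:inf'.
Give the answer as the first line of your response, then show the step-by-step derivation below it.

v0:inf,v1:inf,v2:11,v3:inf,v4:0,v5:inf,v6:inf,v7:inf,v8:19

step 1: dist = v0:inf,v1:inf,v2:11,v3:inf,v4:0,v5:inf,v6:inf,v7:inf,v8:19
step 2: dist = v0:inf,v1:inf,v2:11,v3:inf,v4:0,v5:inf,v6:inf,v7:inf,v8:19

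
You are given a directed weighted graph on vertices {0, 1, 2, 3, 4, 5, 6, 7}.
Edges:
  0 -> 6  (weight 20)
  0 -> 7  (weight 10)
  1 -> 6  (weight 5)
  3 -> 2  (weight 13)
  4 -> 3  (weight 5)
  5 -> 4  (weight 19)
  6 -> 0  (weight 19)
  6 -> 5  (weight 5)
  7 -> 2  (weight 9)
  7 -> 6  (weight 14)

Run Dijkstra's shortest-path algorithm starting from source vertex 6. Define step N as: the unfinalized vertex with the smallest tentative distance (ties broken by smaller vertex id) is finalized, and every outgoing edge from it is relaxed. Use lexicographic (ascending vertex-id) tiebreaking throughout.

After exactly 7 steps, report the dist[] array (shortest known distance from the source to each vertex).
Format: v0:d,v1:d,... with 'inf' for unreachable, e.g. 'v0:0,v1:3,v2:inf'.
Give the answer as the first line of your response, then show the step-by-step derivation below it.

v0:19,v1:inf,v2:38,v3:29,v4:24,v5:5,v6:0,v7:29

step 1: dist = v0:19,v1:inf,v2:inf,v3:inf,v4:inf,v5:5,v6:0,v7:inf
step 2: dist = v0:19,v1:inf,v2:inf,v3:inf,v4:24,v5:5,v6:0,v7:inf
step 3: dist = v0:19,v1:inf,v2:inf,v3:inf,v4:24,v5:5,v6:0,v7:29
step 4: dist = v0:19,v1:inf,v2:inf,v3:29,v4:24,v5:5,v6:0,v7:29
step 5: dist = v0:19,v1:inf,v2:42,v3:29,v4:24,v5:5,v6:0,v7:29
step 6: dist = v0:19,v1:inf,v2:38,v3:29,v4:24,v5:5,v6:0,v7:29
step 7: dist = v0:19,v1:inf,v2:38,v3:29,v4:24,v5:5,v6:0,v7:29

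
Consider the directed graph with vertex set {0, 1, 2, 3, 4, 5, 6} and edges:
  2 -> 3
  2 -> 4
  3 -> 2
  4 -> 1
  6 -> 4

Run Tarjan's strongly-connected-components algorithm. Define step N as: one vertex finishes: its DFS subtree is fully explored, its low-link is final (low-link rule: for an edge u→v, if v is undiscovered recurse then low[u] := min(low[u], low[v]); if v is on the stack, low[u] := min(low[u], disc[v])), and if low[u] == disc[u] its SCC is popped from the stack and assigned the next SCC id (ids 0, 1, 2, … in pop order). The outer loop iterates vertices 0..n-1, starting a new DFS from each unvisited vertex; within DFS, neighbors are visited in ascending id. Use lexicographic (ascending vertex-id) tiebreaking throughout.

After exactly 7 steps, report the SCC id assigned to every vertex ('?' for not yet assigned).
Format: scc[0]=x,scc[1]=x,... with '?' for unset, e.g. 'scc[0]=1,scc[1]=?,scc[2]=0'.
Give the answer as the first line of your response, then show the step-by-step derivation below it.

scc[0]=0,scc[1]=1,scc[2]=3,scc[3]=3,scc[4]=2,scc[5]=4,scc[6]=5

step 1: low=(low[0]=0,low[1]=?,low[2]=?,low[3]=?,low[4]=?,low[5]=?,low[6]=?); scc=(scc[0]=0,scc[1]=?,scc[2]=?,scc[3]=?,scc[4]=?,scc[5]=?,scc[6]=?)
step 2: low=(low[0]=0,low[1]=1,low[2]=?,low[3]=?,low[4]=?,low[5]=?,low[6]=?); scc=(scc[0]=0,scc[1]=1,scc[2]=?,scc[3]=?,scc[4]=?,scc[5]=?,scc[6]=?)
step 3: low=(low[0]=0,low[1]=1,low[2]=2,low[3]=2,low[4]=?,low[5]=?,low[6]=?); scc=(scc[0]=0,scc[1]=1,scc[2]=?,scc[3]=?,scc[4]=?,scc[5]=?,scc[6]=?)
step 4: low=(low[0]=0,low[1]=1,low[2]=2,low[3]=2,low[4]=4,low[5]=?,low[6]=?); scc=(scc[0]=0,scc[1]=1,scc[2]=?,scc[3]=?,scc[4]=2,scc[5]=?,scc[6]=?)
step 5: low=(low[0]=0,low[1]=1,low[2]=2,low[3]=2,low[4]=4,low[5]=?,low[6]=?); scc=(scc[0]=0,scc[1]=1,scc[2]=3,scc[3]=3,scc[4]=2,scc[5]=?,scc[6]=?)
step 6: low=(low[0]=0,low[1]=1,low[2]=2,low[3]=2,low[4]=4,low[5]=5,low[6]=?); scc=(scc[0]=0,scc[1]=1,scc[2]=3,scc[3]=3,scc[4]=2,scc[5]=4,scc[6]=?)
step 7: low=(low[0]=0,low[1]=1,low[2]=2,low[3]=2,low[4]=4,low[5]=5,low[6]=6); scc=(scc[0]=0,scc[1]=1,scc[2]=3,scc[3]=3,scc[4]=2,scc[5]=4,scc[6]=5)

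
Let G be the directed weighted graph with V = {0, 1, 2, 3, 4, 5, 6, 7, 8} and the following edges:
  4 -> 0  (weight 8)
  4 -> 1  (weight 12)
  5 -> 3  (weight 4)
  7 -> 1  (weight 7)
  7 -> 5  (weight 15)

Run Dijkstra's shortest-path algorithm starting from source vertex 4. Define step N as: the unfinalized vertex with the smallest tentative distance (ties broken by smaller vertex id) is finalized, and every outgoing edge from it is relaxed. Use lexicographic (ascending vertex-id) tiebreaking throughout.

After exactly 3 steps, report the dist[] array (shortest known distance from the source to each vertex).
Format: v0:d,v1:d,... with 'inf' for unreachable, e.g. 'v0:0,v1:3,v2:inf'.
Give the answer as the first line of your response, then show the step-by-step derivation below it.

v0:8,v1:12,v2:inf,v3:inf,v4:0,v5:inf,v6:inf,v7:inf,v8:inf

step 1: dist = v0:8,v1:12,v2:inf,v3:inf,v4:0,v5:inf,v6:inf,v7:inf,v8:inf
step 2: dist = v0:8,v1:12,v2:inf,v3:inf,v4:0,v5:inf,v6:inf,v7:inf,v8:inf
step 3: dist = v0:8,v1:12,v2:inf,v3:inf,v4:0,v5:inf,v6:inf,v7:inf,v8:inf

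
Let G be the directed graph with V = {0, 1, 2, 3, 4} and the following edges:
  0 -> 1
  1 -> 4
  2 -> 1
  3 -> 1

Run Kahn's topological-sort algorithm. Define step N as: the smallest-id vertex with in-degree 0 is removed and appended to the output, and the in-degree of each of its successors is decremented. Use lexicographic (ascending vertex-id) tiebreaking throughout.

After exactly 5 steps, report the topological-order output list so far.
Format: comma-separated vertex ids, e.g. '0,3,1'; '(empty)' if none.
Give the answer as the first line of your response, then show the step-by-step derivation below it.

0,2,3,1,4

step 1: output 0; order=[0]; indeg=(0,2,0,0,1)
step 2: output 2; order=[0,2]; indeg=(0,1,0,0,1)
step 3: output 3; order=[0,2,3]; indeg=(0,0,0,0,1)
step 4: output 1; order=[0,2,3,1]; indeg=(0,0,0,0,0)
step 5: output 4; order=[0,2,3,1,4]; indeg=(0,0,0,0,0)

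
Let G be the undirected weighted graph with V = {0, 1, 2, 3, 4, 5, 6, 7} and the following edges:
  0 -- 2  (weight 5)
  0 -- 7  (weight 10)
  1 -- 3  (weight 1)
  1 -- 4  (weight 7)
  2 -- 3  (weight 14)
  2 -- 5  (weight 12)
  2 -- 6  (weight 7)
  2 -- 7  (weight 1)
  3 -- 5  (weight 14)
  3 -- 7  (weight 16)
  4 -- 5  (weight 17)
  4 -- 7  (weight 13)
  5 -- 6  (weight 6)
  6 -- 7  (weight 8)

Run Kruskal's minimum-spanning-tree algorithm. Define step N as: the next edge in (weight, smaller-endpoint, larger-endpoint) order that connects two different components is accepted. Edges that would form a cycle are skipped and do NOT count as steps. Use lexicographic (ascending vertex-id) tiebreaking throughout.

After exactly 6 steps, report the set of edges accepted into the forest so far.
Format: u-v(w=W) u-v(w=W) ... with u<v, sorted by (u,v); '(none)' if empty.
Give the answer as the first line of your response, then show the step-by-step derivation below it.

0-2(w=5) 1-3(w=1) 1-4(w=7) 2-6(w=7) 2-7(w=1) 5-6(w=6)

step 1: add edge 1-3 (w=1); MST = {1-3(w=1)}
step 2: add edge 2-7 (w=1); MST = {1-3(w=1) 2-7(w=1)}
step 3: add edge 0-2 (w=5); MST = {0-2(w=5) 1-3(w=1) 2-7(w=1)}
step 4: add edge 5-6 (w=6); MST = {0-2(w=5) 1-3(w=1) 2-7(w=1) 5-6(w=6)}
step 5: add edge 1-4 (w=7); MST = {0-2(w=5) 1-3(w=1) 1-4(w=7) 2-7(w=1) 5-6(w=6)}
step 6: add edge 2-6 (w=7); MST = {0-2(w=5) 1-3(w=1) 1-4(w=7) 2-6(w=7) 2-7(w=1) 5-6(w=6)}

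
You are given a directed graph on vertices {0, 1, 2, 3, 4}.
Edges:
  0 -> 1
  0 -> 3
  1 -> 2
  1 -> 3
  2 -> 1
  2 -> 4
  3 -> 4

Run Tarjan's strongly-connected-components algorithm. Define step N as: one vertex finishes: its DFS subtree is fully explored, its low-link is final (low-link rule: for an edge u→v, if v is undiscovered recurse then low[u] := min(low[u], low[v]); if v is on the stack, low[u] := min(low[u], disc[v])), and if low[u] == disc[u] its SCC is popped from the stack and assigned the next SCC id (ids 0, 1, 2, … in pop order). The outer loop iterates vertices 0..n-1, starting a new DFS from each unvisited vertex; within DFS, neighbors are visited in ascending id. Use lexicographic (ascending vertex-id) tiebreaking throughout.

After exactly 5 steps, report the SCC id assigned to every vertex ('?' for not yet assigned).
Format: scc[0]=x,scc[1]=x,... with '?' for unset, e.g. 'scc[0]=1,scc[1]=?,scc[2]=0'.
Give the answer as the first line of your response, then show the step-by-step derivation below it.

scc[0]=3,scc[1]=2,scc[2]=2,scc[3]=1,scc[4]=0

step 1: low=(low[0]=0,low[1]=1,low[2]=1,low[3]=?,low[4]=3); scc=(scc[0]=?,scc[1]=?,scc[2]=?,scc[3]=?,scc[4]=0)
step 2: low=(low[0]=0,low[1]=1,low[2]=1,low[3]=?,low[4]=3); scc=(scc[0]=?,scc[1]=?,scc[2]=?,scc[3]=?,scc[4]=0)
step 3: low=(low[0]=0,low[1]=1,low[2]=1,low[3]=4,low[4]=3); scc=(scc[0]=?,scc[1]=?,scc[2]=?,scc[3]=1,scc[4]=0)
step 4: low=(low[0]=0,low[1]=1,low[2]=1,low[3]=4,low[4]=3); scc=(scc[0]=?,scc[1]=2,scc[2]=2,scc[3]=1,scc[4]=0)
step 5: low=(low[0]=0,low[1]=1,low[2]=1,low[3]=4,low[4]=3); scc=(scc[0]=3,scc[1]=2,scc[2]=2,scc[3]=1,scc[4]=0)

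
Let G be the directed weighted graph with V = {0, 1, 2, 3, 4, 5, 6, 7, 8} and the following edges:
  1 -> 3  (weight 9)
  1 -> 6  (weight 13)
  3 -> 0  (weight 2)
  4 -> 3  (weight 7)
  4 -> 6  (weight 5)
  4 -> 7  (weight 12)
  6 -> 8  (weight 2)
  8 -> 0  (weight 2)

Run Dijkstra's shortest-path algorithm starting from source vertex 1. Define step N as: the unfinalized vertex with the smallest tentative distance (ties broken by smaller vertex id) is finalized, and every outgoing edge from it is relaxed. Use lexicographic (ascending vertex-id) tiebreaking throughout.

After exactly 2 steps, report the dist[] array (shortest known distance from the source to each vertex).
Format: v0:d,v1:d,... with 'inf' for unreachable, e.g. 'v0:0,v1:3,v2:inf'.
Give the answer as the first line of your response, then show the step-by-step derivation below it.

v0:11,v1:0,v2:inf,v3:9,v4:inf,v5:inf,v6:13,v7:inf,v8:inf

step 1: dist = v0:inf,v1:0,v2:inf,v3:9,v4:inf,v5:inf,v6:13,v7:inf,v8:inf
step 2: dist = v0:11,v1:0,v2:inf,v3:9,v4:inf,v5:inf,v6:13,v7:inf,v8:inf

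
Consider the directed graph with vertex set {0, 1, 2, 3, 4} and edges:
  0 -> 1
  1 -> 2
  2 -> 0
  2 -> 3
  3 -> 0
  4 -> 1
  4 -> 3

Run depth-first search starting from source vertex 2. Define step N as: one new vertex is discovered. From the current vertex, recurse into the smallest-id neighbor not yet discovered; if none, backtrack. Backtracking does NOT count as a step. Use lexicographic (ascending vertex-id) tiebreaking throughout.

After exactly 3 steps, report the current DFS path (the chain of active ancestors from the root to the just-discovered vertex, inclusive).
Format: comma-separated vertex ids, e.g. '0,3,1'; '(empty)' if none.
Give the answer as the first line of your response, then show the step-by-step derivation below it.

2,0,1

step 1: discover 2; path=2; order=2
step 2: discover 0; path=2>0; order=2,0
step 3: discover 1; path=2>0>1; order=2,0,1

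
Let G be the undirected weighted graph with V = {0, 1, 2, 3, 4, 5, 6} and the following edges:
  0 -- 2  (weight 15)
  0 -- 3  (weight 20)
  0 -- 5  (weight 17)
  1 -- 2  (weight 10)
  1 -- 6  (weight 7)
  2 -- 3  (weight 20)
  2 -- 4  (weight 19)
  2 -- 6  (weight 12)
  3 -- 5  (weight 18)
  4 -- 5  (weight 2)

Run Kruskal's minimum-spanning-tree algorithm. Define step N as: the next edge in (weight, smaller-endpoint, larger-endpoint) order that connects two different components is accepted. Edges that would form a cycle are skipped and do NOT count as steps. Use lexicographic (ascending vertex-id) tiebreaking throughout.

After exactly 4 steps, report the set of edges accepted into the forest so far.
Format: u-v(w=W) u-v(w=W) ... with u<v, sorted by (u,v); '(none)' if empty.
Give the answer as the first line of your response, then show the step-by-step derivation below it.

0-2(w=15) 1-2(w=10) 1-6(w=7) 4-5(w=2)

step 1: add edge 4-5 (w=2); MST = {4-5(w=2)}
step 2: add edge 1-6 (w=7); MST = {1-6(w=7) 4-5(w=2)}
step 3: add edge 1-2 (w=10); MST = {1-2(w=10) 1-6(w=7) 4-5(w=2)}
step 4: add edge 0-2 (w=15); MST = {0-2(w=15) 1-2(w=10) 1-6(w=7) 4-5(w=2)}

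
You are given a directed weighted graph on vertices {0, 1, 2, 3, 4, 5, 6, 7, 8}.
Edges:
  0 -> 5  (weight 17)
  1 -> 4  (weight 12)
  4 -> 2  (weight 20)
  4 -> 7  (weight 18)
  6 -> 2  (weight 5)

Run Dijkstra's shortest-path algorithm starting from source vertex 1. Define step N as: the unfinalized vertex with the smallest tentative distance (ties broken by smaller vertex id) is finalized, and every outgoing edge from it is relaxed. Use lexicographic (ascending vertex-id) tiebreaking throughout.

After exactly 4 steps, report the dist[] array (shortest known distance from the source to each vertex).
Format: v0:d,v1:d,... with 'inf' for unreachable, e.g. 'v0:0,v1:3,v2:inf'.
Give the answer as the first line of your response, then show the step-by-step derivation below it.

v0:inf,v1:0,v2:32,v3:inf,v4:12,v5:inf,v6:inf,v7:30,v8:inf

step 1: dist = v0:inf,v1:0,v2:inf,v3:inf,v4:12,v5:inf,v6:inf,v7:inf,v8:inf
step 2: dist = v0:inf,v1:0,v2:32,v3:inf,v4:12,v5:inf,v6:inf,v7:30,v8:inf
step 3: dist = v0:inf,v1:0,v2:32,v3:inf,v4:12,v5:inf,v6:inf,v7:30,v8:inf
step 4: dist = v0:inf,v1:0,v2:32,v3:inf,v4:12,v5:inf,v6:inf,v7:30,v8:inf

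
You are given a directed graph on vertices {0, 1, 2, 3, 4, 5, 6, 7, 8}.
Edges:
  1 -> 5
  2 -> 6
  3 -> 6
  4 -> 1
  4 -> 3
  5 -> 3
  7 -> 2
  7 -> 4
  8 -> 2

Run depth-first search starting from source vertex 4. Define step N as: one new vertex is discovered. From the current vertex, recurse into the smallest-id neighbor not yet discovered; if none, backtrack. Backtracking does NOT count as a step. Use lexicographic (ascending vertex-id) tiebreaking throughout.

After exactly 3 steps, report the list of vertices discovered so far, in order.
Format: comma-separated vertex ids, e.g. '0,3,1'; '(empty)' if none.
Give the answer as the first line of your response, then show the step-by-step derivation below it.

4,1,5

step 1: discover 4; path=4; order=4
step 2: discover 1; path=4>1; order=4,1
step 3: discover 5; path=4>1>5; order=4,1,5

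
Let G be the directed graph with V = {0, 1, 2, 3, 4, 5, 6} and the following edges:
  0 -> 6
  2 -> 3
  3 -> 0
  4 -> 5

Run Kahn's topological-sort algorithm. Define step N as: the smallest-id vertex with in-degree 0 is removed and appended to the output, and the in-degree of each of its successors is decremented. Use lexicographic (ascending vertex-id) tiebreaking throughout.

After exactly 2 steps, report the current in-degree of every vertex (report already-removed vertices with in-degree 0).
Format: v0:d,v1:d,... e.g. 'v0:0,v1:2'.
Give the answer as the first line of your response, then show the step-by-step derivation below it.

v0:1,v1:0,v2:0,v3:0,v4:0,v5:1,v6:1

step 1: output 1; order=[1]; indeg=(1,0,0,1,0,1,1)
step 2: output 2; order=[1,2]; indeg=(1,0,0,0,0,1,1)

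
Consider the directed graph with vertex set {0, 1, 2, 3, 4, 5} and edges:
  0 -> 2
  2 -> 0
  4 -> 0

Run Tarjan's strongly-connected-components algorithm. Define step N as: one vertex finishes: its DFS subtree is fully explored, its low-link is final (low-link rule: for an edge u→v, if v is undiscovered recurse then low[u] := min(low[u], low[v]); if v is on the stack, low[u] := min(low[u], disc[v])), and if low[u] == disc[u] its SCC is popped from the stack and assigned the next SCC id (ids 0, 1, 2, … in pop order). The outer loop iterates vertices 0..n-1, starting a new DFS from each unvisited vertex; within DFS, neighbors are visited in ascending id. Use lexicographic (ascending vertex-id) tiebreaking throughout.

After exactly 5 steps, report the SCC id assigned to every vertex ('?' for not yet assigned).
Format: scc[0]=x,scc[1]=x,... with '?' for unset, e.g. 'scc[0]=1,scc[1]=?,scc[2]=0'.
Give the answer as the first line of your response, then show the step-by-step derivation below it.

scc[0]=0,scc[1]=1,scc[2]=0,scc[3]=2,scc[4]=3,scc[5]=?

step 1: low=(low[0]=0,low[1]=?,low[2]=0,low[3]=?,low[4]=?,low[5]=?); scc=(scc[0]=?,scc[1]=?,scc[2]=?,scc[3]=?,scc[4]=?,scc[5]=?)
step 2: low=(low[0]=0,low[1]=?,low[2]=0,low[3]=?,low[4]=?,low[5]=?); scc=(scc[0]=0,scc[1]=?,scc[2]=0,scc[3]=?,scc[4]=?,scc[5]=?)
step 3: low=(low[0]=0,low[1]=2,low[2]=0,low[3]=?,low[4]=?,low[5]=?); scc=(scc[0]=0,scc[1]=1,scc[2]=0,scc[3]=?,scc[4]=?,scc[5]=?)
step 4: low=(low[0]=0,low[1]=2,low[2]=0,low[3]=3,low[4]=?,low[5]=?); scc=(scc[0]=0,scc[1]=1,scc[2]=0,scc[3]=2,scc[4]=?,scc[5]=?)
step 5: low=(low[0]=0,low[1]=2,low[2]=0,low[3]=3,low[4]=4,low[5]=?); scc=(scc[0]=0,scc[1]=1,scc[2]=0,scc[3]=2,scc[4]=3,scc[5]=?)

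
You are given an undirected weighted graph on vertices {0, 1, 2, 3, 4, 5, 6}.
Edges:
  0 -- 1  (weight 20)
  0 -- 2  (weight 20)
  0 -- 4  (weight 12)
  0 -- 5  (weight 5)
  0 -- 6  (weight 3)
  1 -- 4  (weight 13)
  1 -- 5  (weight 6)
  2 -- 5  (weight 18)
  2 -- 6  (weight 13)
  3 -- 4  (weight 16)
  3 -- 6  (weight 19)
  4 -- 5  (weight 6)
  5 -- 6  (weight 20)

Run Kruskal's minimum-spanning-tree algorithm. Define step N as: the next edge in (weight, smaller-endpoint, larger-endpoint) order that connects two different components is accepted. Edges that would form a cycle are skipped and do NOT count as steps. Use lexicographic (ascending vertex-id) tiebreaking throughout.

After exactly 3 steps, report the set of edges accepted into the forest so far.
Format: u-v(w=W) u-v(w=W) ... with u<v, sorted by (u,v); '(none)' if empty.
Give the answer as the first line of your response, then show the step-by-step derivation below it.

0-5(w=5) 0-6(w=3) 1-5(w=6)

step 1: add edge 0-6 (w=3); MST = {0-6(w=3)}
step 2: add edge 0-5 (w=5); MST = {0-5(w=5) 0-6(w=3)}
step 3: add edge 1-5 (w=6); MST = {0-5(w=5) 0-6(w=3) 1-5(w=6)}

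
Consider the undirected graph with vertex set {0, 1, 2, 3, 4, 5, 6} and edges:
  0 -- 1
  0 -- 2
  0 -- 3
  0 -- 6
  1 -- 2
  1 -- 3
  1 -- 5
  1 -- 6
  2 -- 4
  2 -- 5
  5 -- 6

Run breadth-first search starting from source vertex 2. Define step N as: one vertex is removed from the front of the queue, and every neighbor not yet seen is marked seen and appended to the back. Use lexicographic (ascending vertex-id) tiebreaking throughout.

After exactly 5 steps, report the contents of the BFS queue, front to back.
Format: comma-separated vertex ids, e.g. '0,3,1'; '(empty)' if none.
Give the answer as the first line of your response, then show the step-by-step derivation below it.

3,6

step 1: dequeue 2; queue=[0,1,4,5]; order=2
step 2: dequeue 0; queue=[1,4,5,3,6]; order=2,0
step 3: dequeue 1; queue=[4,5,3,6]; order=2,0,1
step 4: dequeue 4; queue=[5,3,6]; order=2,0,1,4
step 5: dequeue 5; queue=[3,6]; order=2,0,1,4,5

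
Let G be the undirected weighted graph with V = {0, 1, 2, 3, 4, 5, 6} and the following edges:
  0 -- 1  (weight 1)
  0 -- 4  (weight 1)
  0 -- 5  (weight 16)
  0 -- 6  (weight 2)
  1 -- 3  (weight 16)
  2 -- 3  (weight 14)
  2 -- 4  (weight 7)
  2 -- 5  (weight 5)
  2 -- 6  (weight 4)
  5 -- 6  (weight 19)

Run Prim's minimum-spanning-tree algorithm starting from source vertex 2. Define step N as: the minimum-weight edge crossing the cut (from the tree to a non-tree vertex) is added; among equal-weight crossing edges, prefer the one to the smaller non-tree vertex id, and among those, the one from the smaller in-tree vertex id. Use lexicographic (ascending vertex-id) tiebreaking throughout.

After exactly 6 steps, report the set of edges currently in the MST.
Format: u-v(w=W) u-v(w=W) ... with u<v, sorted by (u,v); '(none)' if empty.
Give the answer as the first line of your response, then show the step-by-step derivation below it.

0-1(w=1) 0-4(w=1) 0-6(w=2) 2-3(w=14) 2-5(w=5) 2-6(w=4)

step 1: add edge 2-6 (w=4); MST = {2-6(w=4)}
step 2: add edge 0-6 (w=2); MST = {0-6(w=2) 2-6(w=4)}
step 3: add edge 0-1 (w=1); MST = {0-1(w=1) 0-6(w=2) 2-6(w=4)}
step 4: add edge 0-4 (w=1); MST = {0-1(w=1) 0-4(w=1) 0-6(w=2) 2-6(w=4)}
step 5: add edge 2-5 (w=5); MST = {0-1(w=1) 0-4(w=1) 0-6(w=2) 2-5(w=5) 2-6(w=4)}
step 6: add edge 2-3 (w=14); MST = {0-1(w=1) 0-4(w=1) 0-6(w=2) 2-3(w=14) 2-5(w=5) 2-6(w=4)}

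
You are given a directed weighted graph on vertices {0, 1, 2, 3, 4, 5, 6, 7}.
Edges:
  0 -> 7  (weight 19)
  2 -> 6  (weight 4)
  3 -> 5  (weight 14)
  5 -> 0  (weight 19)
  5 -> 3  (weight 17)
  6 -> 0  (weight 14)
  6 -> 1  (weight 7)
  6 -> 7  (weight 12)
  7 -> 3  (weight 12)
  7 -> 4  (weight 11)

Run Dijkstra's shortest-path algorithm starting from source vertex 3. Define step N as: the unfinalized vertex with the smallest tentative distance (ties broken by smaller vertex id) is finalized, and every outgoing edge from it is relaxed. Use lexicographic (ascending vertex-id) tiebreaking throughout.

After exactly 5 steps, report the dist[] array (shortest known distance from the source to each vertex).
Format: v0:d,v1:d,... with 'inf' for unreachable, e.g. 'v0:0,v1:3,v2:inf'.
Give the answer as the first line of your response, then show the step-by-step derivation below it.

v0:33,v1:inf,v2:inf,v3:0,v4:63,v5:14,v6:inf,v7:52

step 1: dist = v0:inf,v1:inf,v2:inf,v3:0,v4:inf,v5:14,v6:inf,v7:inf
step 2: dist = v0:33,v1:inf,v2:inf,v3:0,v4:inf,v5:14,v6:inf,v7:inf
step 3: dist = v0:33,v1:inf,v2:inf,v3:0,v4:inf,v5:14,v6:inf,v7:52
step 4: dist = v0:33,v1:inf,v2:inf,v3:0,v4:63,v5:14,v6:inf,v7:52
step 5: dist = v0:33,v1:inf,v2:inf,v3:0,v4:63,v5:14,v6:inf,v7:52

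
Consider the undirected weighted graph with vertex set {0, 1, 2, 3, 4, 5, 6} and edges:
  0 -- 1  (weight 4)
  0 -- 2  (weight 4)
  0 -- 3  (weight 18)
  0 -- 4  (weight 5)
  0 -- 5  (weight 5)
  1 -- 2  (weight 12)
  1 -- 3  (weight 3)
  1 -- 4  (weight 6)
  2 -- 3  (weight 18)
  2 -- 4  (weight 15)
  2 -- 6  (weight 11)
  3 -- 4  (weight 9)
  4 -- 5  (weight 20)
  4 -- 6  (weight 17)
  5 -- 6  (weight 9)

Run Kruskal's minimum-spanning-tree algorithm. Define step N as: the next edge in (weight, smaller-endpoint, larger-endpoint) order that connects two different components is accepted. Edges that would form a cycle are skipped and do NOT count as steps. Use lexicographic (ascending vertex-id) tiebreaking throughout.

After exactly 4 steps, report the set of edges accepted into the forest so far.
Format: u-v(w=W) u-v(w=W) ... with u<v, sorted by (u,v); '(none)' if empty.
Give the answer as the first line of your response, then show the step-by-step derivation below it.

0-1(w=4) 0-2(w=4) 0-4(w=5) 1-3(w=3)

step 1: add edge 1-3 (w=3); MST = {1-3(w=3)}
step 2: add edge 0-1 (w=4); MST = {0-1(w=4) 1-3(w=3)}
step 3: add edge 0-2 (w=4); MST = {0-1(w=4) 0-2(w=4) 1-3(w=3)}
step 4: add edge 0-4 (w=5); MST = {0-1(w=4) 0-2(w=4) 0-4(w=5) 1-3(w=3)}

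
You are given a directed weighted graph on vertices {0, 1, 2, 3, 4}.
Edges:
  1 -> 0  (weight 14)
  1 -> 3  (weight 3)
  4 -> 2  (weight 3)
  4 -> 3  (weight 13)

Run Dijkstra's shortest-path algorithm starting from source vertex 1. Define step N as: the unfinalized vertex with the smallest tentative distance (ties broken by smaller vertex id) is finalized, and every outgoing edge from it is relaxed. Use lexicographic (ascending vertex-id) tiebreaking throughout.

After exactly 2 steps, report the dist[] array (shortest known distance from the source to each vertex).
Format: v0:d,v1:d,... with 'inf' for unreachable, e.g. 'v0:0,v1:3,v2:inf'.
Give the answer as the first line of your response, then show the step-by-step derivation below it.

v0:14,v1:0,v2:inf,v3:3,v4:inf

step 1: dist = v0:14,v1:0,v2:inf,v3:3,v4:inf
step 2: dist = v0:14,v1:0,v2:inf,v3:3,v4:inf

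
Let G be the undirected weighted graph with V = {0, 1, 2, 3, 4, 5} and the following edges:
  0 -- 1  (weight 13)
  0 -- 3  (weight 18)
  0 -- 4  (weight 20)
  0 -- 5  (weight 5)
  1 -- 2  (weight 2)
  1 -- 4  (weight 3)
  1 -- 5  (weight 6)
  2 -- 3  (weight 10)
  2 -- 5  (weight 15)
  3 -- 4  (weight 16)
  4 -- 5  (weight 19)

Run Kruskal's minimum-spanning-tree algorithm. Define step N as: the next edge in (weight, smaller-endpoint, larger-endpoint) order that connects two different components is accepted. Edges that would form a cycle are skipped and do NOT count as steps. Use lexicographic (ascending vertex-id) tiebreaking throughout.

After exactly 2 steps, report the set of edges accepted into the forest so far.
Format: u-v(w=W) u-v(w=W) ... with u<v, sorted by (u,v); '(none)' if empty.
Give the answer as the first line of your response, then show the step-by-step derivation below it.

1-2(w=2) 1-4(w=3)

step 1: add edge 1-2 (w=2); MST = {1-2(w=2)}
step 2: add edge 1-4 (w=3); MST = {1-2(w=2) 1-4(w=3)}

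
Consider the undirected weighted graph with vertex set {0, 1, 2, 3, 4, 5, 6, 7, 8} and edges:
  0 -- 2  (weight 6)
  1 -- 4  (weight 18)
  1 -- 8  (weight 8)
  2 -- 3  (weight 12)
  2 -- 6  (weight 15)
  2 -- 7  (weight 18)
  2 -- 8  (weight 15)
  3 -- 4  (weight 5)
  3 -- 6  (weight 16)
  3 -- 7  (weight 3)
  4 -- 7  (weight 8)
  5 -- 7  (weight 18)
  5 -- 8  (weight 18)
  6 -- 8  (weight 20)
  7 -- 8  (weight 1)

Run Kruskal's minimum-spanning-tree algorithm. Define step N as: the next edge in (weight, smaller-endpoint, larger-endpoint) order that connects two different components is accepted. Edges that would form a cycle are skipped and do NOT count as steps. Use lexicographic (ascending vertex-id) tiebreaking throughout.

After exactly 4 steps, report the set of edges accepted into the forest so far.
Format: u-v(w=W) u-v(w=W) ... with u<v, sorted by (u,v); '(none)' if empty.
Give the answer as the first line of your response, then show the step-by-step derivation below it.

0-2(w=6) 3-4(w=5) 3-7(w=3) 7-8(w=1)

step 1: add edge 7-8 (w=1); MST = {7-8(w=1)}
step 2: add edge 3-7 (w=3); MST = {3-7(w=3) 7-8(w=1)}
step 3: add edge 3-4 (w=5); MST = {3-4(w=5) 3-7(w=3) 7-8(w=1)}
step 4: add edge 0-2 (w=6); MST = {0-2(w=6) 3-4(w=5) 3-7(w=3) 7-8(w=1)}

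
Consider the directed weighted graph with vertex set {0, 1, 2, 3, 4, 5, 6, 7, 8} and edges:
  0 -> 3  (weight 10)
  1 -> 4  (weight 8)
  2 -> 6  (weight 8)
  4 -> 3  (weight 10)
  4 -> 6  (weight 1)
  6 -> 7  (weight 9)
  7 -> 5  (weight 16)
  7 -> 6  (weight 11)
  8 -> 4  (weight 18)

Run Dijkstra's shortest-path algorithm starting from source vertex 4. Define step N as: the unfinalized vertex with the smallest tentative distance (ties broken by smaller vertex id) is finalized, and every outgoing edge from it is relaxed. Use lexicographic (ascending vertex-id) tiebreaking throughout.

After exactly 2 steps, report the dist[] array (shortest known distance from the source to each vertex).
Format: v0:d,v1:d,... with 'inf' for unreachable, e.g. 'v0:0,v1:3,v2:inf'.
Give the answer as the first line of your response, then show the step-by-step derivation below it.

v0:inf,v1:inf,v2:inf,v3:10,v4:0,v5:inf,v6:1,v7:10,v8:inf

step 1: dist = v0:inf,v1:inf,v2:inf,v3:10,v4:0,v5:inf,v6:1,v7:inf,v8:inf
step 2: dist = v0:inf,v1:inf,v2:inf,v3:10,v4:0,v5:inf,v6:1,v7:10,v8:inf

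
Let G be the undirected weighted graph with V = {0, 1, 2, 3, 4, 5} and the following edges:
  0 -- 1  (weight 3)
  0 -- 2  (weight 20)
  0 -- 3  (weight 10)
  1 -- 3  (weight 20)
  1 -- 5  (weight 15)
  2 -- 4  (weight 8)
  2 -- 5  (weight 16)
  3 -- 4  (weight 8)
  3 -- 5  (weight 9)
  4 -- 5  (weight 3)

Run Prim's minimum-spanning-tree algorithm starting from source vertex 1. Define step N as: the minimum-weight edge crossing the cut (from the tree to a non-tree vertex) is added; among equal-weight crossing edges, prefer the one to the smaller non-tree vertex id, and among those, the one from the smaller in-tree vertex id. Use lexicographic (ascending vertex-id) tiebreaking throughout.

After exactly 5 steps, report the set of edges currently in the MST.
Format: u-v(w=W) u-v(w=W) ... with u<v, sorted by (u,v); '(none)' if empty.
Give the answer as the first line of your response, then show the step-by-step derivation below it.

0-1(w=3) 0-3(w=10) 2-4(w=8) 3-4(w=8) 4-5(w=3)

step 1: add edge 0-1 (w=3); MST = {0-1(w=3)}
step 2: add edge 0-3 (w=10); MST = {0-1(w=3) 0-3(w=10)}
step 3: add edge 3-4 (w=8); MST = {0-1(w=3) 0-3(w=10) 3-4(w=8)}
step 4: add edge 4-5 (w=3); MST = {0-1(w=3) 0-3(w=10) 3-4(w=8) 4-5(w=3)}
step 5: add edge 2-4 (w=8); MST = {0-1(w=3) 0-3(w=10) 2-4(w=8) 3-4(w=8) 4-5(w=3)}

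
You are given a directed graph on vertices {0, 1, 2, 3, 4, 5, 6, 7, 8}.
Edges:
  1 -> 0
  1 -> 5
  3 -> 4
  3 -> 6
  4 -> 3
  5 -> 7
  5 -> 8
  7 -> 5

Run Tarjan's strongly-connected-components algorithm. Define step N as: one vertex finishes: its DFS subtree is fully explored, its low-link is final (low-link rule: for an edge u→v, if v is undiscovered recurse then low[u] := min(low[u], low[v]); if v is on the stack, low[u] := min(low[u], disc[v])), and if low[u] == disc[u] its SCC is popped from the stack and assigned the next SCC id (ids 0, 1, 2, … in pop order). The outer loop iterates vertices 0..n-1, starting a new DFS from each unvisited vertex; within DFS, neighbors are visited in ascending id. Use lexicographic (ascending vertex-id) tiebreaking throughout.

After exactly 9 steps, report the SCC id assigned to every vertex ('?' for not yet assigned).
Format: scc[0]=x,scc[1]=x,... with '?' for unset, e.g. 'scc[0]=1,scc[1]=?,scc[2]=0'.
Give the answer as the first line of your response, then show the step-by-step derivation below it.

scc[0]=0,scc[1]=3,scc[2]=4,scc[3]=6,scc[4]=6,scc[5]=2,scc[6]=5,scc[7]=2,scc[8]=1

step 1: low=(low[0]=0,low[1]=?,low[2]=?,low[3]=?,low[4]=?,low[5]=?,low[6]=?,low[7]=?,low[8]=?); scc=(scc[0]=0,scc[1]=?,scc[2]=?,scc[3]=?,scc[4]=?,scc[5]=?,scc[6]=?,scc[7]=?,scc[8]=?)
step 2: low=(low[0]=0,low[1]=1,low[2]=?,low[3]=?,low[4]=?,low[5]=2,low[6]=?,low[7]=2,low[8]=?); scc=(scc[0]=0,scc[1]=?,scc[2]=?,scc[3]=?,scc[4]=?,scc[5]=?,scc[6]=?,scc[7]=?,scc[8]=?)
step 3: low=(low[0]=0,low[1]=1,low[2]=?,low[3]=?,low[4]=?,low[5]=2,low[6]=?,low[7]=2,low[8]=4); scc=(scc[0]=0,scc[1]=?,scc[2]=?,scc[3]=?,scc[4]=?,scc[5]=?,scc[6]=?,scc[7]=?,scc[8]=1)
step 4: low=(low[0]=0,low[1]=1,low[2]=?,low[3]=?,low[4]=?,low[5]=2,low[6]=?,low[7]=2,low[8]=4); scc=(scc[0]=0,scc[1]=?,scc[2]=?,scc[3]=?,scc[4]=?,scc[5]=2,scc[6]=?,scc[7]=2,scc[8]=1)
step 5: low=(low[0]=0,low[1]=1,low[2]=?,low[3]=?,low[4]=?,low[5]=2,low[6]=?,low[7]=2,low[8]=4); scc=(scc[0]=0,scc[1]=3,scc[2]=?,scc[3]=?,scc[4]=?,scc[5]=2,scc[6]=?,scc[7]=2,scc[8]=1)
step 6: low=(low[0]=0,low[1]=1,low[2]=5,low[3]=?,low[4]=?,low[5]=2,low[6]=?,low[7]=2,low[8]=4); scc=(scc[0]=0,scc[1]=3,scc[2]=4,scc[3]=?,scc[4]=?,scc[5]=2,scc[6]=?,scc[7]=2,scc[8]=1)
step 7: low=(low[0]=0,low[1]=1,low[2]=5,low[3]=6,low[4]=6,low[5]=2,low[6]=?,low[7]=2,low[8]=4); scc=(scc[0]=0,scc[1]=3,scc[2]=4,scc[3]=?,scc[4]=?,scc[5]=2,scc[6]=?,scc[7]=2,scc[8]=1)
step 8: low=(low[0]=0,low[1]=1,low[2]=5,low[3]=6,low[4]=6,low[5]=2,low[6]=8,low[7]=2,low[8]=4); scc=(scc[0]=0,scc[1]=3,scc[2]=4,scc[3]=?,scc[4]=?,scc[5]=2,scc[6]=5,scc[7]=2,scc[8]=1)
step 9: low=(low[0]=0,low[1]=1,low[2]=5,low[3]=6,low[4]=6,low[5]=2,low[6]=8,low[7]=2,low[8]=4); scc=(scc[0]=0,scc[1]=3,scc[2]=4,scc[3]=6,scc[4]=6,scc[5]=2,scc[6]=5,scc[7]=2,scc[8]=1)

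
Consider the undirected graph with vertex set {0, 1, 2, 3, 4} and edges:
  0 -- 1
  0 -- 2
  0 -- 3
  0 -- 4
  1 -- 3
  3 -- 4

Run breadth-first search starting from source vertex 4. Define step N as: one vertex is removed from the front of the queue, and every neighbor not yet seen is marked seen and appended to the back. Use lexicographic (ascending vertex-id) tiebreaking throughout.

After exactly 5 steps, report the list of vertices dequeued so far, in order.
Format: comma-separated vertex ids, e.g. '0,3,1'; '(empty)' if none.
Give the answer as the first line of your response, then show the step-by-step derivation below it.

4,0,3,1,2

step 1: dequeue 4; queue=[0,3]; order=4
step 2: dequeue 0; queue=[3,1,2]; order=4,0
step 3: dequeue 3; queue=[1,2]; order=4,0,3
step 4: dequeue 1; queue=[2]; order=4,0,3,1
step 5: dequeue 2; queue=[(empty)]; order=4,0,3,1,2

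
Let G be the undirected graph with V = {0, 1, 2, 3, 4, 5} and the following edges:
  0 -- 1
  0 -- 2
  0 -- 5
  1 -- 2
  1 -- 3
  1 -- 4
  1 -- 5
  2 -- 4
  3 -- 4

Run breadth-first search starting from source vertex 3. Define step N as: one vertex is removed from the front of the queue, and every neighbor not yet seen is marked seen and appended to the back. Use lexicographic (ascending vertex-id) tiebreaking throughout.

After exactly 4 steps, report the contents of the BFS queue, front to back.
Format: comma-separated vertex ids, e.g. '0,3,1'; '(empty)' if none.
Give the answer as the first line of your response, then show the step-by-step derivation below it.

2,5

step 1: dequeue 3; queue=[1,4]; order=3
step 2: dequeue 1; queue=[4,0,2,5]; order=3,1
step 3: dequeue 4; queue=[0,2,5]; order=3,1,4
step 4: dequeue 0; queue=[2,5]; order=3,1,4,0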